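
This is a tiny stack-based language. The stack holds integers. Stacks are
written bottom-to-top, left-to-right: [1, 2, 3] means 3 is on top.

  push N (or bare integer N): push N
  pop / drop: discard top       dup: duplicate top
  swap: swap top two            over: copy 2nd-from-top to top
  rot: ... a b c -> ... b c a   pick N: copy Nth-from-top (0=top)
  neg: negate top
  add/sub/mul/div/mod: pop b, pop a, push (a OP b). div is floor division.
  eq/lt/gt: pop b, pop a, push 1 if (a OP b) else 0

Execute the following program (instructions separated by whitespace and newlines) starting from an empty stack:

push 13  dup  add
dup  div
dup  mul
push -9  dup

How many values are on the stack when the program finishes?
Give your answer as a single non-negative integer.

After 'push 13': stack = [13] (depth 1)
After 'dup': stack = [13, 13] (depth 2)
After 'add': stack = [26] (depth 1)
After 'dup': stack = [26, 26] (depth 2)
After 'div': stack = [1] (depth 1)
After 'dup': stack = [1, 1] (depth 2)
After 'mul': stack = [1] (depth 1)
After 'push -9': stack = [1, -9] (depth 2)
After 'dup': stack = [1, -9, -9] (depth 3)

Answer: 3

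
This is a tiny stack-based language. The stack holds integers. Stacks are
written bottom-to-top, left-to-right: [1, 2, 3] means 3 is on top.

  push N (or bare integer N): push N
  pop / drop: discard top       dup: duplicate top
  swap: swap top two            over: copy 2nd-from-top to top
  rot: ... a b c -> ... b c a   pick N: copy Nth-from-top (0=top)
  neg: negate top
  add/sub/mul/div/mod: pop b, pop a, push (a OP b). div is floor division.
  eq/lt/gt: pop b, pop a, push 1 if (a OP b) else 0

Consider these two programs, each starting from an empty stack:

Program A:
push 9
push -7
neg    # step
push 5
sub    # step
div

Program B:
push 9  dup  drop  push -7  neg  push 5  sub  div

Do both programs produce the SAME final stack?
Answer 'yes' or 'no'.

Program A trace:
  After 'push 9': [9]
  After 'push -7': [9, -7]
  After 'neg': [9, 7]
  After 'push 5': [9, 7, 5]
  After 'sub': [9, 2]
  After 'div': [4]
Program A final stack: [4]

Program B trace:
  After 'push 9': [9]
  After 'dup': [9, 9]
  After 'drop': [9]
  After 'push -7': [9, -7]
  After 'neg': [9, 7]
  After 'push 5': [9, 7, 5]
  After 'sub': [9, 2]
  After 'div': [4]
Program B final stack: [4]
Same: yes

Answer: yes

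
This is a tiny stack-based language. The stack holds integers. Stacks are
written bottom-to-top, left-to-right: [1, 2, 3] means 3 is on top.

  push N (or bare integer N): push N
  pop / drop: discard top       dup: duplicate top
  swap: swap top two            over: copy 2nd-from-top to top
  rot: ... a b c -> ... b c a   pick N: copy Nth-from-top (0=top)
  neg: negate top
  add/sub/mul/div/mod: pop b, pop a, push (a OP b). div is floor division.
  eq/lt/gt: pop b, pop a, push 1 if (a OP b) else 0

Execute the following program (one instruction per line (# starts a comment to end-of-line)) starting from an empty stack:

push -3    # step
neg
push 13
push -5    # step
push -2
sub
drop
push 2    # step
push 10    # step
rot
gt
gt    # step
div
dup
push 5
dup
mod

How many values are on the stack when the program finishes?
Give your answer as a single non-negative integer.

After 'push -3': stack = [-3] (depth 1)
After 'neg': stack = [3] (depth 1)
After 'push 13': stack = [3, 13] (depth 2)
After 'push -5': stack = [3, 13, -5] (depth 3)
After 'push -2': stack = [3, 13, -5, -2] (depth 4)
After 'sub': stack = [3, 13, -3] (depth 3)
After 'drop': stack = [3, 13] (depth 2)
After 'push 2': stack = [3, 13, 2] (depth 3)
After 'push 10': stack = [3, 13, 2, 10] (depth 4)
After 'rot': stack = [3, 2, 10, 13] (depth 4)
After 'gt': stack = [3, 2, 0] (depth 3)
After 'gt': stack = [3, 1] (depth 2)
After 'div': stack = [3] (depth 1)
After 'dup': stack = [3, 3] (depth 2)
After 'push 5': stack = [3, 3, 5] (depth 3)
After 'dup': stack = [3, 3, 5, 5] (depth 4)
After 'mod': stack = [3, 3, 0] (depth 3)

Answer: 3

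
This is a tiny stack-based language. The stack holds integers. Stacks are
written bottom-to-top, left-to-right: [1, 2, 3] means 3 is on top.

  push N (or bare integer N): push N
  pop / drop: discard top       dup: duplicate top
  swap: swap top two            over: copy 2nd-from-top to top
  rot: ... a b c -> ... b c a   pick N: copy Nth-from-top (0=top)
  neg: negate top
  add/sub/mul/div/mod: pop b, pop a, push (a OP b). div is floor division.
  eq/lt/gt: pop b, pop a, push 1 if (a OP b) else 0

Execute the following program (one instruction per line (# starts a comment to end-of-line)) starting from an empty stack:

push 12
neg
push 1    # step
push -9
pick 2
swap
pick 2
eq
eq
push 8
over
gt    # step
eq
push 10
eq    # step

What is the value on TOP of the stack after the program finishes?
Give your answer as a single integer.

Answer: 0

Derivation:
After 'push 12': [12]
After 'neg': [-12]
After 'push 1': [-12, 1]
After 'push -9': [-12, 1, -9]
After 'pick 2': [-12, 1, -9, -12]
After 'swap': [-12, 1, -12, -9]
After 'pick 2': [-12, 1, -12, -9, 1]
After 'eq': [-12, 1, -12, 0]
After 'eq': [-12, 1, 0]
After 'push 8': [-12, 1, 0, 8]
After 'over': [-12, 1, 0, 8, 0]
After 'gt': [-12, 1, 0, 1]
After 'eq': [-12, 1, 0]
After 'push 10': [-12, 1, 0, 10]
After 'eq': [-12, 1, 0]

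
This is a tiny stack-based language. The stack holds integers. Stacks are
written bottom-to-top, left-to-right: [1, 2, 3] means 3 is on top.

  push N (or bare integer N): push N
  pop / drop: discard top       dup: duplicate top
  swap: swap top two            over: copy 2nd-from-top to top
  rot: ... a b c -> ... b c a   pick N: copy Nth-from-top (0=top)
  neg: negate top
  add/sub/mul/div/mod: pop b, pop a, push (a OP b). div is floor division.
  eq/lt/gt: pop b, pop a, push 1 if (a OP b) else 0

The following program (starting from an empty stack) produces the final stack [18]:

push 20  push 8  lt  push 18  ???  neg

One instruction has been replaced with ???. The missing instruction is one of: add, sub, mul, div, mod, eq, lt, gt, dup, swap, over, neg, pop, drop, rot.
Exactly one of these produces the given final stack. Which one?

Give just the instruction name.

Stack before ???: [0, 18]
Stack after ???:  [-18]
The instruction that transforms [0, 18] -> [-18] is: sub

Answer: sub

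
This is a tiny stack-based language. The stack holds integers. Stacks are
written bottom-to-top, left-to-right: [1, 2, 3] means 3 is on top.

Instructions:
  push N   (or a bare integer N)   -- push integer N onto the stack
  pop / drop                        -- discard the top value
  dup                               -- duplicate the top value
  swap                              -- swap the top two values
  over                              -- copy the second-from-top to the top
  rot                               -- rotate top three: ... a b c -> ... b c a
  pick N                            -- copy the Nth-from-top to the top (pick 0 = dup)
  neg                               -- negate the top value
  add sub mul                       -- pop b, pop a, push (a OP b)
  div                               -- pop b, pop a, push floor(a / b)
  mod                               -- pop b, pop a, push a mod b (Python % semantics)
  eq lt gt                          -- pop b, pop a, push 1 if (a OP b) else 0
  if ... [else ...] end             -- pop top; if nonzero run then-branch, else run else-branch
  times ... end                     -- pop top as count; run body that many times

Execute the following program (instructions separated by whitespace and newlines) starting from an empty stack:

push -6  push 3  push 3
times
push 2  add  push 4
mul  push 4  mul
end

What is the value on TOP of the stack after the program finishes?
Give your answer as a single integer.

After 'push -6': [-6]
After 'push 3': [-6, 3]
After 'push 3': [-6, 3, 3]
After 'times': [-6, 3]
After 'push 2': [-6, 3, 2]
After 'add': [-6, 5]
After 'push 4': [-6, 5, 4]
After 'mul': [-6, 20]
After 'push 4': [-6, 20, 4]
After 'mul': [-6, 80]
  ...
After 'push 4': [-6, 82, 4]
After 'mul': [-6, 328]
After 'push 4': [-6, 328, 4]
After 'mul': [-6, 1312]
After 'push 2': [-6, 1312, 2]
After 'add': [-6, 1314]
After 'push 4': [-6, 1314, 4]
After 'mul': [-6, 5256]
After 'push 4': [-6, 5256, 4]
After 'mul': [-6, 21024]

Answer: 21024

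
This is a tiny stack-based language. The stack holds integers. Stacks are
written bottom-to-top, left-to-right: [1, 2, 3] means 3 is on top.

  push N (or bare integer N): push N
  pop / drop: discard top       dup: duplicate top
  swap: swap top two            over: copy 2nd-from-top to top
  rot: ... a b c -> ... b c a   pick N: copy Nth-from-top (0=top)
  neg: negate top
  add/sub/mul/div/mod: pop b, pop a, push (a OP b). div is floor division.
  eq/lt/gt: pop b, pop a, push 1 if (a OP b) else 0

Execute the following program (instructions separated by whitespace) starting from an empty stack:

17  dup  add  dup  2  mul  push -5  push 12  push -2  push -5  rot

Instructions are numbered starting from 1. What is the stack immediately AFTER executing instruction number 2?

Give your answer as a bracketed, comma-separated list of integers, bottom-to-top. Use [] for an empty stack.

Answer: [17, 17]

Derivation:
Step 1 ('17'): [17]
Step 2 ('dup'): [17, 17]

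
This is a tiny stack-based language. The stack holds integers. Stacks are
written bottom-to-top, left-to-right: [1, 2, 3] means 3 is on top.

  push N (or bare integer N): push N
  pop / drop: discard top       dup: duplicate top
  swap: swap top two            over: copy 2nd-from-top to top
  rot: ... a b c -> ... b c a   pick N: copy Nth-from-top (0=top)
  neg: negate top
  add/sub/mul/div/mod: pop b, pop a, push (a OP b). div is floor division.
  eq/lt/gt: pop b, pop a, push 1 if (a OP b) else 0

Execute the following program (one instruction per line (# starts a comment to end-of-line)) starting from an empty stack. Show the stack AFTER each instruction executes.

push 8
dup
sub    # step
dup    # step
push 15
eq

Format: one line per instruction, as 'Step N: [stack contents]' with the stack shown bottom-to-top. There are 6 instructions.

Step 1: [8]
Step 2: [8, 8]
Step 3: [0]
Step 4: [0, 0]
Step 5: [0, 0, 15]
Step 6: [0, 0]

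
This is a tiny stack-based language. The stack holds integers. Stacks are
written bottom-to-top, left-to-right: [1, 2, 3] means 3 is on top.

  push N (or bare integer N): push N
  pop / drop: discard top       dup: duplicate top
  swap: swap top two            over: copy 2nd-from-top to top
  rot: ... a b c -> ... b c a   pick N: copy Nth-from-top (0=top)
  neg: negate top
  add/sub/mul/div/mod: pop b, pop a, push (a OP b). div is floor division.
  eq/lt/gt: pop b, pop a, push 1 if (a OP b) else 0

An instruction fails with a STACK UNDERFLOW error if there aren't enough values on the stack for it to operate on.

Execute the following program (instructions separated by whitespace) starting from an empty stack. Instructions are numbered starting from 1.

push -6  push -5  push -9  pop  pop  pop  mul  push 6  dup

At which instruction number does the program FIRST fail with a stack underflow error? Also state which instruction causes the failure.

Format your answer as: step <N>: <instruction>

Step 1 ('push -6'): stack = [-6], depth = 1
Step 2 ('push -5'): stack = [-6, -5], depth = 2
Step 3 ('push -9'): stack = [-6, -5, -9], depth = 3
Step 4 ('pop'): stack = [-6, -5], depth = 2
Step 5 ('pop'): stack = [-6], depth = 1
Step 6 ('pop'): stack = [], depth = 0
Step 7 ('mul'): needs 2 value(s) but depth is 0 — STACK UNDERFLOW

Answer: step 7: mul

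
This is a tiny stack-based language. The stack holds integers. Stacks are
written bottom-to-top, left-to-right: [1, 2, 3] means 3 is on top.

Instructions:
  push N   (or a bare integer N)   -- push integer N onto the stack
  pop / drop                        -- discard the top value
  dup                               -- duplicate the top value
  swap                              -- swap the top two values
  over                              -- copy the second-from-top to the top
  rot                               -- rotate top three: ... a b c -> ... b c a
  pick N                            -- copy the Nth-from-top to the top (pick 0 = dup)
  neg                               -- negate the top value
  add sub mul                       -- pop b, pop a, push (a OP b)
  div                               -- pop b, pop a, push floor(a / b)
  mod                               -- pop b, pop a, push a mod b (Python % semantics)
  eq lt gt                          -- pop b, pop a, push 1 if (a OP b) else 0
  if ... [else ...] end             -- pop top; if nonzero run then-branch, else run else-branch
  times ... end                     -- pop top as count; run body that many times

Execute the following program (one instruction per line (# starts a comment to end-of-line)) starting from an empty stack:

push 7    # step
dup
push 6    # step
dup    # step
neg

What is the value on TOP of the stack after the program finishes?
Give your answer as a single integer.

Answer: -6

Derivation:
After 'push 7': [7]
After 'dup': [7, 7]
After 'push 6': [7, 7, 6]
After 'dup': [7, 7, 6, 6]
After 'neg': [7, 7, 6, -6]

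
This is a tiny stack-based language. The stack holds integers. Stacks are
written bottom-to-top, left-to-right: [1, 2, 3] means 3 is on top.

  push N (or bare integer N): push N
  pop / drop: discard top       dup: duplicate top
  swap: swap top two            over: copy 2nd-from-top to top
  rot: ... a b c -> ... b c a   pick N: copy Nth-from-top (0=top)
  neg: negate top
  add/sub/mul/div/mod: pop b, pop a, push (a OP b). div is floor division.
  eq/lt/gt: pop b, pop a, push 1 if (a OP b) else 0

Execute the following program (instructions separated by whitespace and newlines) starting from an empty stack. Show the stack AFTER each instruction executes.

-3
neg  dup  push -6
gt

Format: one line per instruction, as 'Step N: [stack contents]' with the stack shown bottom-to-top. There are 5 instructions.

Step 1: [-3]
Step 2: [3]
Step 3: [3, 3]
Step 4: [3, 3, -6]
Step 5: [3, 1]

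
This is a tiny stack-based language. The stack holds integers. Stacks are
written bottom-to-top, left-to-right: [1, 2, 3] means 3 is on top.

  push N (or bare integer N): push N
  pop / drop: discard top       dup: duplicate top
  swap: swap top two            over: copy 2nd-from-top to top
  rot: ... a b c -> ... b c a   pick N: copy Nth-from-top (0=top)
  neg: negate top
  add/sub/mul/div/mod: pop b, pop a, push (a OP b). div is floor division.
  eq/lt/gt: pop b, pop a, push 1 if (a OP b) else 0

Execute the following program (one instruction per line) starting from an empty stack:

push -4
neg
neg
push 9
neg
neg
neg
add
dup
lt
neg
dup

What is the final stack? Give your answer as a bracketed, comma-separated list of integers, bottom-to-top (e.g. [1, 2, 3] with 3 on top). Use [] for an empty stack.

After 'push -4': [-4]
After 'neg': [4]
After 'neg': [-4]
After 'push 9': [-4, 9]
After 'neg': [-4, -9]
After 'neg': [-4, 9]
After 'neg': [-4, -9]
After 'add': [-13]
After 'dup': [-13, -13]
After 'lt': [0]
After 'neg': [0]
After 'dup': [0, 0]

Answer: [0, 0]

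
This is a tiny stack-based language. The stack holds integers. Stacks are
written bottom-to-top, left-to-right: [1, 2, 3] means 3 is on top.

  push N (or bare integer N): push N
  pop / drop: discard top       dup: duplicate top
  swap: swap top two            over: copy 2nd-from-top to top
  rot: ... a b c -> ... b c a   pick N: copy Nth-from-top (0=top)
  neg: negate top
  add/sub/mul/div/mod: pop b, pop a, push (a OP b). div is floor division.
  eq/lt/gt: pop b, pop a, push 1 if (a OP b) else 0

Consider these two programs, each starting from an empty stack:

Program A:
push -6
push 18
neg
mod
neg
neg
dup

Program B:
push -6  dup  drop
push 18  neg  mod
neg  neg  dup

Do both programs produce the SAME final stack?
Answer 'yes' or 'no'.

Answer: yes

Derivation:
Program A trace:
  After 'push -6': [-6]
  After 'push 18': [-6, 18]
  After 'neg': [-6, -18]
  After 'mod': [-6]
  After 'neg': [6]
  After 'neg': [-6]
  After 'dup': [-6, -6]
Program A final stack: [-6, -6]

Program B trace:
  After 'push -6': [-6]
  After 'dup': [-6, -6]
  After 'drop': [-6]
  After 'push 18': [-6, 18]
  After 'neg': [-6, -18]
  After 'mod': [-6]
  After 'neg': [6]
  After 'neg': [-6]
  After 'dup': [-6, -6]
Program B final stack: [-6, -6]
Same: yes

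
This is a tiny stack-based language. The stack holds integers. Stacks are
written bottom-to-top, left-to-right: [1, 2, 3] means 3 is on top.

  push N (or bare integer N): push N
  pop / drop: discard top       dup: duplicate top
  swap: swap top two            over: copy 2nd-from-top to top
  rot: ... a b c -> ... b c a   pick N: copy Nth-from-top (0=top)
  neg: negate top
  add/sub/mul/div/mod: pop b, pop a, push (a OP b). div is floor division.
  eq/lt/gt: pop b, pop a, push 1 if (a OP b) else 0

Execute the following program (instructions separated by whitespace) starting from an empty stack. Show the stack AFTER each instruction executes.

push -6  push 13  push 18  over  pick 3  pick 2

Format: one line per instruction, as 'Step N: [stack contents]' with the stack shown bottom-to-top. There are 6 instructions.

Step 1: [-6]
Step 2: [-6, 13]
Step 3: [-6, 13, 18]
Step 4: [-6, 13, 18, 13]
Step 5: [-6, 13, 18, 13, -6]
Step 6: [-6, 13, 18, 13, -6, 18]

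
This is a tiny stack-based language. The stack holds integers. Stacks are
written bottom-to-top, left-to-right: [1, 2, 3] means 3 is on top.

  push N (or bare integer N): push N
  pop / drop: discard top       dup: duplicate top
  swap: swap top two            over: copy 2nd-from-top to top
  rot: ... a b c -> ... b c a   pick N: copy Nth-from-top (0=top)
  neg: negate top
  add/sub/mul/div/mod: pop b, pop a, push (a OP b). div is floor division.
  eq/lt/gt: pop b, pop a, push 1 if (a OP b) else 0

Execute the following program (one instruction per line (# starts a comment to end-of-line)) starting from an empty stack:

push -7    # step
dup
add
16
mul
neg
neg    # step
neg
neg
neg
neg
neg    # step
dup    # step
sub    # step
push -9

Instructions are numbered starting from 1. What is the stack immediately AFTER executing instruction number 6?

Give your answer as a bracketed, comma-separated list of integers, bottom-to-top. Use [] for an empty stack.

Step 1 ('push -7'): [-7]
Step 2 ('dup'): [-7, -7]
Step 3 ('add'): [-14]
Step 4 ('16'): [-14, 16]
Step 5 ('mul'): [-224]
Step 6 ('neg'): [224]

Answer: [224]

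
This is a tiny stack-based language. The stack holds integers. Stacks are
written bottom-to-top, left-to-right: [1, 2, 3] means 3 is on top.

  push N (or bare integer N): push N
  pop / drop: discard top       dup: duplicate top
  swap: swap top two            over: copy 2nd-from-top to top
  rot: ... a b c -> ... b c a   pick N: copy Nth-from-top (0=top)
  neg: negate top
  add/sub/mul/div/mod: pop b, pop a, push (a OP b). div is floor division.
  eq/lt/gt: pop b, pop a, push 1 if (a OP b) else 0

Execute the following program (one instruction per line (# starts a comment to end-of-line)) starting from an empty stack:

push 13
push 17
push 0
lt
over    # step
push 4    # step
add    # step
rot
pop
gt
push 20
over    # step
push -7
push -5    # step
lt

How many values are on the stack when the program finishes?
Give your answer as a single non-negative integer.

After 'push 13': stack = [13] (depth 1)
After 'push 17': stack = [13, 17] (depth 2)
After 'push 0': stack = [13, 17, 0] (depth 3)
After 'lt': stack = [13, 0] (depth 2)
After 'over': stack = [13, 0, 13] (depth 3)
After 'push 4': stack = [13, 0, 13, 4] (depth 4)
After 'add': stack = [13, 0, 17] (depth 3)
After 'rot': stack = [0, 17, 13] (depth 3)
After 'pop': stack = [0, 17] (depth 2)
After 'gt': stack = [0] (depth 1)
After 'push 20': stack = [0, 20] (depth 2)
After 'over': stack = [0, 20, 0] (depth 3)
After 'push -7': stack = [0, 20, 0, -7] (depth 4)
After 'push -5': stack = [0, 20, 0, -7, -5] (depth 5)
After 'lt': stack = [0, 20, 0, 1] (depth 4)

Answer: 4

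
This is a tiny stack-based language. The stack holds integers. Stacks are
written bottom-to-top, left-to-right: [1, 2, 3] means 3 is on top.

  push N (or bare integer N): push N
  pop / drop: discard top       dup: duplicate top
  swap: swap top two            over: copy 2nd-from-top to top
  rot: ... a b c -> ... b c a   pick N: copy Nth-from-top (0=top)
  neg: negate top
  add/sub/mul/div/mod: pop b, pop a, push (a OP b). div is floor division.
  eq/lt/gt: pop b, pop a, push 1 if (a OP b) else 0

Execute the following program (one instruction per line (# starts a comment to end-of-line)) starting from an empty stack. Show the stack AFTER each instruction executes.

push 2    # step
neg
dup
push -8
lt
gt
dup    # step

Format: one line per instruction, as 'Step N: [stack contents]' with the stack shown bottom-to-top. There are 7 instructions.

Step 1: [2]
Step 2: [-2]
Step 3: [-2, -2]
Step 4: [-2, -2, -8]
Step 5: [-2, 0]
Step 6: [0]
Step 7: [0, 0]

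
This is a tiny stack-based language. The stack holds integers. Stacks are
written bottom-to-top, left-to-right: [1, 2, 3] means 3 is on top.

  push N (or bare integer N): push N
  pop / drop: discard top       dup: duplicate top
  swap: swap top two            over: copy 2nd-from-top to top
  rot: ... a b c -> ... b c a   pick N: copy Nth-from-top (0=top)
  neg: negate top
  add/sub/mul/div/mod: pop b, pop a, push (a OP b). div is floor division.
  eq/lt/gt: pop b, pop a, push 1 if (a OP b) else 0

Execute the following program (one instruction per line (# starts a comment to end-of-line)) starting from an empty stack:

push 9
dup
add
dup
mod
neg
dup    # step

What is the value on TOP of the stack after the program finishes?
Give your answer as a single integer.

After 'push 9': [9]
After 'dup': [9, 9]
After 'add': [18]
After 'dup': [18, 18]
After 'mod': [0]
After 'neg': [0]
After 'dup': [0, 0]

Answer: 0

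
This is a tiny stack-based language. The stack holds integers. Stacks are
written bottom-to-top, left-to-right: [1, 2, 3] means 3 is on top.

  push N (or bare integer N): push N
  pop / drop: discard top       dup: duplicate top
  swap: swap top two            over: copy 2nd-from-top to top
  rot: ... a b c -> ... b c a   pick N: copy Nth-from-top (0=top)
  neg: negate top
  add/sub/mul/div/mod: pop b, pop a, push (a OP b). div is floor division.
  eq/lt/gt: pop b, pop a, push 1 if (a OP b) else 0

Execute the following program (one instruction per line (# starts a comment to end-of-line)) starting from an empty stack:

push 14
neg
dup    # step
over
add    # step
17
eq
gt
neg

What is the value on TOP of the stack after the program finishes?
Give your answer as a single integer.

After 'push 14': [14]
After 'neg': [-14]
After 'dup': [-14, -14]
After 'over': [-14, -14, -14]
After 'add': [-14, -28]
After 'push 17': [-14, -28, 17]
After 'eq': [-14, 0]
After 'gt': [0]
After 'neg': [0]

Answer: 0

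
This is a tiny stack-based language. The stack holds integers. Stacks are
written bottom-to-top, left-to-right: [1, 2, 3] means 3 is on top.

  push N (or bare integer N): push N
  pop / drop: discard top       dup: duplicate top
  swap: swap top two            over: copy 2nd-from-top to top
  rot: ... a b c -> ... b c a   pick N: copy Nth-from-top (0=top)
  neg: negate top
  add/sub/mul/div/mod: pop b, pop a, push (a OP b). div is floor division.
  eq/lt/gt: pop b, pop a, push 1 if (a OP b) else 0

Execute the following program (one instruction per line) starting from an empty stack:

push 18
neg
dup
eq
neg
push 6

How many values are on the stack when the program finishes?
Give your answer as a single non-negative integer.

Answer: 2

Derivation:
After 'push 18': stack = [18] (depth 1)
After 'neg': stack = [-18] (depth 1)
After 'dup': stack = [-18, -18] (depth 2)
After 'eq': stack = [1] (depth 1)
After 'neg': stack = [-1] (depth 1)
After 'push 6': stack = [-1, 6] (depth 2)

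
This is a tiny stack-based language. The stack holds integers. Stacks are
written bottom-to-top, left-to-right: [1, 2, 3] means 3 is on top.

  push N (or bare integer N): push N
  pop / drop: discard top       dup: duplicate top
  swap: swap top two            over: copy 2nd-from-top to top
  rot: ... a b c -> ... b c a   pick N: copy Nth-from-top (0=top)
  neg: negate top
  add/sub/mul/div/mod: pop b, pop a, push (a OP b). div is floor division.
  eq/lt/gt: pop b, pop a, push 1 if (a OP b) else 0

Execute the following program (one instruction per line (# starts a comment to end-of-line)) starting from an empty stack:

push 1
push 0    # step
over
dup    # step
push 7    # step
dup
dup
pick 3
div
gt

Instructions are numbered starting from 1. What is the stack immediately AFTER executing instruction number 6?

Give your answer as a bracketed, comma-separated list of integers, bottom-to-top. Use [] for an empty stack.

Step 1 ('push 1'): [1]
Step 2 ('push 0'): [1, 0]
Step 3 ('over'): [1, 0, 1]
Step 4 ('dup'): [1, 0, 1, 1]
Step 5 ('push 7'): [1, 0, 1, 1, 7]
Step 6 ('dup'): [1, 0, 1, 1, 7, 7]

Answer: [1, 0, 1, 1, 7, 7]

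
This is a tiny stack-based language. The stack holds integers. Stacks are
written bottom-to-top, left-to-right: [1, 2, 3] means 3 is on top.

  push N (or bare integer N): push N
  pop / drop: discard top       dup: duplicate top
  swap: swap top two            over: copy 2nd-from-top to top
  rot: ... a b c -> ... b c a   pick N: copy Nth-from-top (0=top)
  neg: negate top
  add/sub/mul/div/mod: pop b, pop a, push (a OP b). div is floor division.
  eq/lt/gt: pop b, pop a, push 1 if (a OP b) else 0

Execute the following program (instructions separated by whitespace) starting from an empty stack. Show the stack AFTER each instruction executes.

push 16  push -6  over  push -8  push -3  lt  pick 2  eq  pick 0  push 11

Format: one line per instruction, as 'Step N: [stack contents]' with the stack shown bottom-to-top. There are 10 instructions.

Step 1: [16]
Step 2: [16, -6]
Step 3: [16, -6, 16]
Step 4: [16, -6, 16, -8]
Step 5: [16, -6, 16, -8, -3]
Step 6: [16, -6, 16, 1]
Step 7: [16, -6, 16, 1, -6]
Step 8: [16, -6, 16, 0]
Step 9: [16, -6, 16, 0, 0]
Step 10: [16, -6, 16, 0, 0, 11]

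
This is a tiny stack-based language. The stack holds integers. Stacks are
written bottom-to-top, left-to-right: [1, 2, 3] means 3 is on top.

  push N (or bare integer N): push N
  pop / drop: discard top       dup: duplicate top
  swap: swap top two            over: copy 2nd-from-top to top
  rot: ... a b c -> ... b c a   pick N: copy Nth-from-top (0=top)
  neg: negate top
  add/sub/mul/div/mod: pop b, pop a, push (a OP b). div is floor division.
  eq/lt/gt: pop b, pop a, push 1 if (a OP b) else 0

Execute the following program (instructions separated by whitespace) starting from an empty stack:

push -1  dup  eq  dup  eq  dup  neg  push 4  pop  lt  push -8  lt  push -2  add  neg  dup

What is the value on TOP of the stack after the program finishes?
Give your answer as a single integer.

After 'push -1': [-1]
After 'dup': [-1, -1]
After 'eq': [1]
After 'dup': [1, 1]
After 'eq': [1]
After 'dup': [1, 1]
After 'neg': [1, -1]
After 'push 4': [1, -1, 4]
After 'pop': [1, -1]
After 'lt': [0]
After 'push -8': [0, -8]
After 'lt': [0]
After 'push -2': [0, -2]
After 'add': [-2]
After 'neg': [2]
After 'dup': [2, 2]

Answer: 2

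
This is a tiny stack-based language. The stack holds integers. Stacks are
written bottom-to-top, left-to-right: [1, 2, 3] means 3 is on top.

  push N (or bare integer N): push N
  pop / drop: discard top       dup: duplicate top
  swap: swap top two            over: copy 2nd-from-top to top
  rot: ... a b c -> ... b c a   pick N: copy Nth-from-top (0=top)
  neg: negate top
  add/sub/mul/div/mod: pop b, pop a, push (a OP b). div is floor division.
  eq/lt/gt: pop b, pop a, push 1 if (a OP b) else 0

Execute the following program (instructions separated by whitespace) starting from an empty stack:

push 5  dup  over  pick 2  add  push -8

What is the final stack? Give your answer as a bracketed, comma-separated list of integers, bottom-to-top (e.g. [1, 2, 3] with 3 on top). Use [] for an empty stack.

After 'push 5': [5]
After 'dup': [5, 5]
After 'over': [5, 5, 5]
After 'pick 2': [5, 5, 5, 5]
After 'add': [5, 5, 10]
After 'push -8': [5, 5, 10, -8]

Answer: [5, 5, 10, -8]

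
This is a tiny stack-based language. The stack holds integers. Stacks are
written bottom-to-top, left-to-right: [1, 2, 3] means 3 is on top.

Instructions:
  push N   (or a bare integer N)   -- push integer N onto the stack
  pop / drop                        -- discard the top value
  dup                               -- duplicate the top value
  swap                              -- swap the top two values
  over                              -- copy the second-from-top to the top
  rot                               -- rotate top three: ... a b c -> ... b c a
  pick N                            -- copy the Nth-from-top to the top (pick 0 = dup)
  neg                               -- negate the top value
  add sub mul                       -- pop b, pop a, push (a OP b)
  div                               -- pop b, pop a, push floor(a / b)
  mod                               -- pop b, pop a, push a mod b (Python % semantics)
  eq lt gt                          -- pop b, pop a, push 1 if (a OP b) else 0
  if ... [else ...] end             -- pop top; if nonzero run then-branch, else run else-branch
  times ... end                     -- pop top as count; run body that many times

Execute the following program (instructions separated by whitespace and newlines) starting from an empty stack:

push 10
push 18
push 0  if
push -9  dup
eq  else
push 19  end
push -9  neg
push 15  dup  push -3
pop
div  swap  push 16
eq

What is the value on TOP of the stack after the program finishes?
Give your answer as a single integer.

After 'push 10': [10]
After 'push 18': [10, 18]
After 'push 0': [10, 18, 0]
After 'if': [10, 18]
After 'push 19': [10, 18, 19]
After 'push -9': [10, 18, 19, -9]
After 'neg': [10, 18, 19, 9]
After 'push 15': [10, 18, 19, 9, 15]
After 'dup': [10, 18, 19, 9, 15, 15]
After 'push -3': [10, 18, 19, 9, 15, 15, -3]
After 'pop': [10, 18, 19, 9, 15, 15]
After 'div': [10, 18, 19, 9, 1]
After 'swap': [10, 18, 19, 1, 9]
After 'push 16': [10, 18, 19, 1, 9, 16]
After 'eq': [10, 18, 19, 1, 0]

Answer: 0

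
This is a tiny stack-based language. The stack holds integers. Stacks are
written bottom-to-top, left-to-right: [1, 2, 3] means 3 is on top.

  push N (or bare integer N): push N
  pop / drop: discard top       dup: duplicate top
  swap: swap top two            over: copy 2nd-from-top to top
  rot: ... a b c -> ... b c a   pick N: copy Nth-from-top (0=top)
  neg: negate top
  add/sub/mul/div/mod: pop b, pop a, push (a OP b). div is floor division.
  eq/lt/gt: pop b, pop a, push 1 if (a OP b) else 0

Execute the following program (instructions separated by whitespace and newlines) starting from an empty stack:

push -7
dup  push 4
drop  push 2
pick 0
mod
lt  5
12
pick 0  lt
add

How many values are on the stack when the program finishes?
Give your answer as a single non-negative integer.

Answer: 3

Derivation:
After 'push -7': stack = [-7] (depth 1)
After 'dup': stack = [-7, -7] (depth 2)
After 'push 4': stack = [-7, -7, 4] (depth 3)
After 'drop': stack = [-7, -7] (depth 2)
After 'push 2': stack = [-7, -7, 2] (depth 3)
After 'pick 0': stack = [-7, -7, 2, 2] (depth 4)
After 'mod': stack = [-7, -7, 0] (depth 3)
After 'lt': stack = [-7, 1] (depth 2)
After 'push 5': stack = [-7, 1, 5] (depth 3)
After 'push 12': stack = [-7, 1, 5, 12] (depth 4)
After 'pick 0': stack = [-7, 1, 5, 12, 12] (depth 5)
After 'lt': stack = [-7, 1, 5, 0] (depth 4)
After 'add': stack = [-7, 1, 5] (depth 3)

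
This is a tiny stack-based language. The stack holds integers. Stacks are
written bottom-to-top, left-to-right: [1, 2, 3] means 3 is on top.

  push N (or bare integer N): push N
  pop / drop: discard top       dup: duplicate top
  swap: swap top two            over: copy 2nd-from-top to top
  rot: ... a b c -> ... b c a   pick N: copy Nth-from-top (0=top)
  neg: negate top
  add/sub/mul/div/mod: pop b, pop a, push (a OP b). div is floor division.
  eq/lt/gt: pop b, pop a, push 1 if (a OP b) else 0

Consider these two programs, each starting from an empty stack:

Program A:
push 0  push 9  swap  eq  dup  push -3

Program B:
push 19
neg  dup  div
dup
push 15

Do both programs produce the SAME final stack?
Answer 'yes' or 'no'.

Program A trace:
  After 'push 0': [0]
  After 'push 9': [0, 9]
  After 'swap': [9, 0]
  After 'eq': [0]
  After 'dup': [0, 0]
  After 'push -3': [0, 0, -3]
Program A final stack: [0, 0, -3]

Program B trace:
  After 'push 19': [19]
  After 'neg': [-19]
  After 'dup': [-19, -19]
  After 'div': [1]
  After 'dup': [1, 1]
  After 'push 15': [1, 1, 15]
Program B final stack: [1, 1, 15]
Same: no

Answer: no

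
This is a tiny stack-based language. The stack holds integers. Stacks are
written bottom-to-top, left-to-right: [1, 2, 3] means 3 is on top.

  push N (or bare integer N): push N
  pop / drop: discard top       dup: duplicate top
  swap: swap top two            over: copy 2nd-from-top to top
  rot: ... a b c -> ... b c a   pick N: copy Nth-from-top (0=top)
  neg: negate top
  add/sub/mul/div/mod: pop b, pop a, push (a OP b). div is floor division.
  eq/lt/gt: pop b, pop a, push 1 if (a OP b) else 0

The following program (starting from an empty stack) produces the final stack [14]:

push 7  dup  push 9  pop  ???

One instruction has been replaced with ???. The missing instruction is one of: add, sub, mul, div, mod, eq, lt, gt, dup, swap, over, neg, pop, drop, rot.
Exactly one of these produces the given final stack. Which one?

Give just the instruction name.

Stack before ???: [7, 7]
Stack after ???:  [14]
The instruction that transforms [7, 7] -> [14] is: add

Answer: add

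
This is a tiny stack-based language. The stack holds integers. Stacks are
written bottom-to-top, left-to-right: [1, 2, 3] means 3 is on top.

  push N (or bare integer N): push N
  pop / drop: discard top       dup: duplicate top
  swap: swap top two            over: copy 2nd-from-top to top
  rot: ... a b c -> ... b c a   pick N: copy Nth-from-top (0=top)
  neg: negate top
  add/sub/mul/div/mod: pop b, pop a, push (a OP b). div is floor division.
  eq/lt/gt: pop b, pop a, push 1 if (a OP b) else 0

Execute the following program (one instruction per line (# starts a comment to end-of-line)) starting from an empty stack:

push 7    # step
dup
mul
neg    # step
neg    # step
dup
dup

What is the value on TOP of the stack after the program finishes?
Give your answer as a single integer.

Answer: 49

Derivation:
After 'push 7': [7]
After 'dup': [7, 7]
After 'mul': [49]
After 'neg': [-49]
After 'neg': [49]
After 'dup': [49, 49]
After 'dup': [49, 49, 49]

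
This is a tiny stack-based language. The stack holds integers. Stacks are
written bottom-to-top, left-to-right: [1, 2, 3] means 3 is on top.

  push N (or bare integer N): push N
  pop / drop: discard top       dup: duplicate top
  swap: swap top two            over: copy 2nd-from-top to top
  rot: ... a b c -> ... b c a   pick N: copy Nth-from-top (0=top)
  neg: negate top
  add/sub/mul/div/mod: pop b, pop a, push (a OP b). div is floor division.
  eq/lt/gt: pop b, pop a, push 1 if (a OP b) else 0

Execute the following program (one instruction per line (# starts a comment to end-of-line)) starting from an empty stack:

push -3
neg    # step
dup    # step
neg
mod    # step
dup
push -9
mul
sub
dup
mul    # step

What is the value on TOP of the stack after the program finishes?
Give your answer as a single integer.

After 'push -3': [-3]
After 'neg': [3]
After 'dup': [3, 3]
After 'neg': [3, -3]
After 'mod': [0]
After 'dup': [0, 0]
After 'push -9': [0, 0, -9]
After 'mul': [0, 0]
After 'sub': [0]
After 'dup': [0, 0]
After 'mul': [0]

Answer: 0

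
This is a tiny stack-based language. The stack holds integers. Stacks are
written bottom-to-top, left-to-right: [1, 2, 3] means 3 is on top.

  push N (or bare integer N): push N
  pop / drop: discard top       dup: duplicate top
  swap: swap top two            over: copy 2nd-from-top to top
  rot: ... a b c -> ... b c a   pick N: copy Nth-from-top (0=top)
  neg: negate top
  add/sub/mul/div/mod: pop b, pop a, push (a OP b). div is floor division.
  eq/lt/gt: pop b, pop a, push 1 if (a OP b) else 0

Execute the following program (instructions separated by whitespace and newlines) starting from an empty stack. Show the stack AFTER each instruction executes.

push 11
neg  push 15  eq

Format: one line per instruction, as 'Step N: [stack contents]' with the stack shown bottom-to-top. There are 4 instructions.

Step 1: [11]
Step 2: [-11]
Step 3: [-11, 15]
Step 4: [0]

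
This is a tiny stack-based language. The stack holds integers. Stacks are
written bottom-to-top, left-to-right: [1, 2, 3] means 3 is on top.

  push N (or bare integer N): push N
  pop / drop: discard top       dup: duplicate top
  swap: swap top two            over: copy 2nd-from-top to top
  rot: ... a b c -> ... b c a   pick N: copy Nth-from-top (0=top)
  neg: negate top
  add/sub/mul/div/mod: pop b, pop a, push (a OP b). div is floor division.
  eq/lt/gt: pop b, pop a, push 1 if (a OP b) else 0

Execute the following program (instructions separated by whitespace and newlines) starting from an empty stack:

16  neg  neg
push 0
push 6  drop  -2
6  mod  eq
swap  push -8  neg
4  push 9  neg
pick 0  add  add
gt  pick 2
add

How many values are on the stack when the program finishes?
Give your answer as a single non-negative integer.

Answer: 3

Derivation:
After 'push 16': stack = [16] (depth 1)
After 'neg': stack = [-16] (depth 1)
After 'neg': stack = [16] (depth 1)
After 'push 0': stack = [16, 0] (depth 2)
After 'push 6': stack = [16, 0, 6] (depth 3)
After 'drop': stack = [16, 0] (depth 2)
After 'push -2': stack = [16, 0, -2] (depth 3)
After 'push 6': stack = [16, 0, -2, 6] (depth 4)
After 'mod': stack = [16, 0, 4] (depth 3)
After 'eq': stack = [16, 0] (depth 2)
  ...
After 'neg': stack = [0, 16, 8] (depth 3)
After 'push 4': stack = [0, 16, 8, 4] (depth 4)
After 'push 9': stack = [0, 16, 8, 4, 9] (depth 5)
After 'neg': stack = [0, 16, 8, 4, -9] (depth 5)
After 'pick 0': stack = [0, 16, 8, 4, -9, -9] (depth 6)
After 'add': stack = [0, 16, 8, 4, -18] (depth 5)
After 'add': stack = [0, 16, 8, -14] (depth 4)
After 'gt': stack = [0, 16, 1] (depth 3)
After 'pick 2': stack = [0, 16, 1, 0] (depth 4)
After 'add': stack = [0, 16, 1] (depth 3)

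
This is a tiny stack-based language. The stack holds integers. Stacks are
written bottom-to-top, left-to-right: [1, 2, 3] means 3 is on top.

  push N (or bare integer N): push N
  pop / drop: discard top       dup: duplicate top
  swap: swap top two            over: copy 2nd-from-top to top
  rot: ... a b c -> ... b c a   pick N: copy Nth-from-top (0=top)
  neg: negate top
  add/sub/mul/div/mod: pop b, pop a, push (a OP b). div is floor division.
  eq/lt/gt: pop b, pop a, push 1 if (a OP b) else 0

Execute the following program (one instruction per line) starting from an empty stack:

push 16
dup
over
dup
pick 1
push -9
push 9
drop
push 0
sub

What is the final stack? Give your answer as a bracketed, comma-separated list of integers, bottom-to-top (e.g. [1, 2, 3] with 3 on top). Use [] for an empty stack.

Answer: [16, 16, 16, 16, 16, -9]

Derivation:
After 'push 16': [16]
After 'dup': [16, 16]
After 'over': [16, 16, 16]
After 'dup': [16, 16, 16, 16]
After 'pick 1': [16, 16, 16, 16, 16]
After 'push -9': [16, 16, 16, 16, 16, -9]
After 'push 9': [16, 16, 16, 16, 16, -9, 9]
After 'drop': [16, 16, 16, 16, 16, -9]
After 'push 0': [16, 16, 16, 16, 16, -9, 0]
After 'sub': [16, 16, 16, 16, 16, -9]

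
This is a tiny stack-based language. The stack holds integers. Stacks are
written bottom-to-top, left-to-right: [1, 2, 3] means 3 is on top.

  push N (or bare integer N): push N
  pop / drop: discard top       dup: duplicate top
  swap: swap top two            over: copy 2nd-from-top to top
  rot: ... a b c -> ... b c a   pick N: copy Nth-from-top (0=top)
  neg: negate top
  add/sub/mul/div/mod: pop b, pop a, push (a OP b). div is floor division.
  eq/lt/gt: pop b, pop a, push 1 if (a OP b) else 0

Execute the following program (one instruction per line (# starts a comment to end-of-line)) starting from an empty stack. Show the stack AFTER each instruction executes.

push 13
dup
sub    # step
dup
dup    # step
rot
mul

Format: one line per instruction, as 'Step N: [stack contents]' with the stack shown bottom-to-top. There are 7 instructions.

Step 1: [13]
Step 2: [13, 13]
Step 3: [0]
Step 4: [0, 0]
Step 5: [0, 0, 0]
Step 6: [0, 0, 0]
Step 7: [0, 0]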